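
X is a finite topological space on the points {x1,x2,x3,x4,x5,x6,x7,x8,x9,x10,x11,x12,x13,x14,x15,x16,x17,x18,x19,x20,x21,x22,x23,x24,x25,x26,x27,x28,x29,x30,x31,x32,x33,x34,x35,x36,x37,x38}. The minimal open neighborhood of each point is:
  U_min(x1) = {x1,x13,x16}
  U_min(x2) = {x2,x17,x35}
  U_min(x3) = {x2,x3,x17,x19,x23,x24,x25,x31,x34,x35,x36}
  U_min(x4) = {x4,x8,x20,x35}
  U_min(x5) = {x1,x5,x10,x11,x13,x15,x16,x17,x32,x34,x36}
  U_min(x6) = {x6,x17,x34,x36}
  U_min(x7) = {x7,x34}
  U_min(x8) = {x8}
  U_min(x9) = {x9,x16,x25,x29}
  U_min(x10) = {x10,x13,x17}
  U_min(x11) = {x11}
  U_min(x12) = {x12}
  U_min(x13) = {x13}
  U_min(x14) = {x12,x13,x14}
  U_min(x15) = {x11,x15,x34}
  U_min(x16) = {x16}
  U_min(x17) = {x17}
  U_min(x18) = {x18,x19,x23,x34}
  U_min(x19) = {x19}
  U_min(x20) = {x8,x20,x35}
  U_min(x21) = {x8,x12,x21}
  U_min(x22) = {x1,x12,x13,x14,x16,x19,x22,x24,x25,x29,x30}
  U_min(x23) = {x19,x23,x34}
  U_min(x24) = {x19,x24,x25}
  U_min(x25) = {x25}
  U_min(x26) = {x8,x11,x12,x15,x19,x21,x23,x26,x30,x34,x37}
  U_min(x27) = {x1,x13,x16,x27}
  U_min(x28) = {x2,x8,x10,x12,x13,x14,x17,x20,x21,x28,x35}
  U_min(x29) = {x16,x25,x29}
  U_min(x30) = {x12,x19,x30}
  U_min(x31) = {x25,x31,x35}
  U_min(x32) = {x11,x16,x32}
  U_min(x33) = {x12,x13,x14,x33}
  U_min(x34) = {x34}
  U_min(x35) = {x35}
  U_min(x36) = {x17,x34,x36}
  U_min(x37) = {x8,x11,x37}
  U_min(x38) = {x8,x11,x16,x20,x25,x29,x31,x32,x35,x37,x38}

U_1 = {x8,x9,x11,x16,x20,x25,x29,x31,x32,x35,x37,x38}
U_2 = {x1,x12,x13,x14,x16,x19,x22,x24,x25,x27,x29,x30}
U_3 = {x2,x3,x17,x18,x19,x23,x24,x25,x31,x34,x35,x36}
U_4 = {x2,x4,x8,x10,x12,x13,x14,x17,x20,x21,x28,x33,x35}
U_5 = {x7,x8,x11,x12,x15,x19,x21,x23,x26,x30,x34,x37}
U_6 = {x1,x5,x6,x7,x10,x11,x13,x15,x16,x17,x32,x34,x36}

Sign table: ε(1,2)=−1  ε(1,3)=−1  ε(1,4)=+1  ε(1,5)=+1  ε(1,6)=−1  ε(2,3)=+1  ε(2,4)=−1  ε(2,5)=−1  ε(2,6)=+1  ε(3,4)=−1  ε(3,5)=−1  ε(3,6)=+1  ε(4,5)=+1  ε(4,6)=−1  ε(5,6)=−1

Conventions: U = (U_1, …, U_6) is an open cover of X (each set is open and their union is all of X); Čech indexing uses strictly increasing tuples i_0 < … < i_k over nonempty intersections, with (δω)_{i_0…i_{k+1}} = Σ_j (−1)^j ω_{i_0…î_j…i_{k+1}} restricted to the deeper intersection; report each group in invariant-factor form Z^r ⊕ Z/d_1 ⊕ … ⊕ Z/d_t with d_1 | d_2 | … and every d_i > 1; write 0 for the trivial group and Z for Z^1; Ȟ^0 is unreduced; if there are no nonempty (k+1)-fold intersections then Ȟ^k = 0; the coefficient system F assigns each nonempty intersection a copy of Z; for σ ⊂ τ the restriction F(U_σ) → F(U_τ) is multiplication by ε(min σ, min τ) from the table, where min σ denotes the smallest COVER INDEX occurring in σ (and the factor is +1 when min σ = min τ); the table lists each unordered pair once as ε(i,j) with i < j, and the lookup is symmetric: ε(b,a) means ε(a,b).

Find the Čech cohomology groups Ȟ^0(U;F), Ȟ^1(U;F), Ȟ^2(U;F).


intersection data:
  U12={x16,x25,x29} U13={x25,x31,x35} U14={x8,x20,x35} U15={x8,x11,x37} U16={x11,x16,x32} U23={x19,x24,x25} U24={x12,x13,x14} U25={x12,x19,x30} U26={x1,x13,x16} U34={x2,x17,x35} U35={x19,x23,x34} U36={x17,x34,x36} U45={x8,x12,x21} U46={x10,x13,x17} U56={x7,x11,x15,x34}
  U123={x25} U126={x16} U134={x35} U145={x8} U156={x11} U235={x19} U245={x12} U246={x13} U346={x17} U356={x34}
C dims 6,15,10; δ0: rk 5, SNF 1^5; δ1: rk 10, SNF 1^9·2
Ȟ^0 = (6 − 5) − 0 = 1, so Ȟ^0 ≅ Z
Ȟ^1 = (15 − 10) − 5 = 0, so Ȟ^1 ≅ 0
Ȟ^2 = (10 − 0) − 10 = 0 plus torsion [2], so Ȟ^2 ≅ Z/2

Ȟ^0(U;F) ≅ Z, Ȟ^1(U;F) ≅ 0, Ȟ^2(U;F) ≅ Z/2


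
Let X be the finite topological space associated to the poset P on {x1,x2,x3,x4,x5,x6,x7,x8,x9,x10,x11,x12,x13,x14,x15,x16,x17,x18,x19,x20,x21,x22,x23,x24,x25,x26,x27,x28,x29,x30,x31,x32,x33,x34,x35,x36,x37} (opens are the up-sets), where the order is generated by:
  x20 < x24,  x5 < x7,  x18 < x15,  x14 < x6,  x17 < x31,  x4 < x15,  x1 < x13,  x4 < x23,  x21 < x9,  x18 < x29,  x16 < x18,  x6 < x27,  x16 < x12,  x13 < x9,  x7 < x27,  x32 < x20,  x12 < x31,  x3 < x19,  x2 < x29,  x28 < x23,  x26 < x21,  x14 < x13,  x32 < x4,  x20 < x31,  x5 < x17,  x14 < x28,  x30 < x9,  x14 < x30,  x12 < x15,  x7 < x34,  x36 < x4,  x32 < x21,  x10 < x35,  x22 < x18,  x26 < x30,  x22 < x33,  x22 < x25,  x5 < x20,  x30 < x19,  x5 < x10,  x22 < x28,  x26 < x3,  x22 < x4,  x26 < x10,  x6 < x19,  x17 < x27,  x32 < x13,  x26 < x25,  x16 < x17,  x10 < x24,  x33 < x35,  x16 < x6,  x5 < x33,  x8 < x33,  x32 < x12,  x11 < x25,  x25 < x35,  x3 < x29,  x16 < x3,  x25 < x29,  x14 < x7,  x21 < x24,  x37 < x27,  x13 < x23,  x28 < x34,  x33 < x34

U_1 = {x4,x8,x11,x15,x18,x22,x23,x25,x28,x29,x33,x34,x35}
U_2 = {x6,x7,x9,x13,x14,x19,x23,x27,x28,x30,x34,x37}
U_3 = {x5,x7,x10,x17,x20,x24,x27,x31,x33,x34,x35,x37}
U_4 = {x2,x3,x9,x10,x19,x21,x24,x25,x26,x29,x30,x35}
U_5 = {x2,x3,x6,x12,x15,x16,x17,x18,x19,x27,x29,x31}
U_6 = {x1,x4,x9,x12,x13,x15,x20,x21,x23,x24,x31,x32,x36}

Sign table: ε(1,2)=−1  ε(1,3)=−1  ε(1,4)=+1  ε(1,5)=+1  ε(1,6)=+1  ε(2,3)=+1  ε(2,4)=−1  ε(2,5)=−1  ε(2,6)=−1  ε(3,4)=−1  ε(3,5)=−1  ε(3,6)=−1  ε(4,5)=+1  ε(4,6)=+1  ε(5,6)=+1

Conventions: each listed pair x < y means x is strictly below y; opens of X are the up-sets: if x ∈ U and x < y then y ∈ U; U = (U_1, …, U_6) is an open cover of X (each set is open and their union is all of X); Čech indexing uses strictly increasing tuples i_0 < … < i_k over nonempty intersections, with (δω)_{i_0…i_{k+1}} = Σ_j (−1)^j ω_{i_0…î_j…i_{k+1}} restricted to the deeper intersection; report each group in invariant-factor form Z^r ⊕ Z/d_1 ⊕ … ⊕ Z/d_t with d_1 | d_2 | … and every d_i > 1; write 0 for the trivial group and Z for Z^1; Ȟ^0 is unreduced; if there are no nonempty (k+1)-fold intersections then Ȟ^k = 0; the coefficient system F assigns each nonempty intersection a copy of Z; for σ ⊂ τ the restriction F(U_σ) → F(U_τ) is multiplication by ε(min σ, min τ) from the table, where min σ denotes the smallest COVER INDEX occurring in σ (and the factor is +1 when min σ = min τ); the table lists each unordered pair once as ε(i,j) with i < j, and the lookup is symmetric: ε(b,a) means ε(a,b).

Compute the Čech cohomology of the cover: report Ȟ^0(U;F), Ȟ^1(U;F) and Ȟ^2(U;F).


nonempty overlaps:
  U12={x23,x28,x34} U13={x33,x34,x35} U14={x25,x29,x35} U15={x15,x18,x29} U16={x4,x15,x23} U23={x7,x27,x34,x37} U24={x9,x19,x30} U25={x6,x19,x27} U26={x9,x13,x23} U34={x10,x24,x35} U35={x17,x27,x31} U36={x20,x24,x31} U45={x2,x3,x19,x29} U46={x9,x21,x24} U56={x12,x15,x31}
  U123={x34} U126={x23} U134={x35} U145={x29} U156={x15} U235={x27} U245={x19} U246={x9} U346={x24} U356={x31}
C dims 6,15,10; δ0: rk 5, SNF 1^5; δ1: rk 10, SNF 1^9·2
degree 0: 6−5−0 = 1 → Ȟ^0 ≅ Z
degree 1: 15−10−5 = 0 → Ȟ^1 ≅ 0
degree 2: 10−0−10 = 0 plus torsion [2] → Ȟ^2 ≅ Z/2

Ȟ^0 = Z; Ȟ^1 = 0; Ȟ^2 = Z/2


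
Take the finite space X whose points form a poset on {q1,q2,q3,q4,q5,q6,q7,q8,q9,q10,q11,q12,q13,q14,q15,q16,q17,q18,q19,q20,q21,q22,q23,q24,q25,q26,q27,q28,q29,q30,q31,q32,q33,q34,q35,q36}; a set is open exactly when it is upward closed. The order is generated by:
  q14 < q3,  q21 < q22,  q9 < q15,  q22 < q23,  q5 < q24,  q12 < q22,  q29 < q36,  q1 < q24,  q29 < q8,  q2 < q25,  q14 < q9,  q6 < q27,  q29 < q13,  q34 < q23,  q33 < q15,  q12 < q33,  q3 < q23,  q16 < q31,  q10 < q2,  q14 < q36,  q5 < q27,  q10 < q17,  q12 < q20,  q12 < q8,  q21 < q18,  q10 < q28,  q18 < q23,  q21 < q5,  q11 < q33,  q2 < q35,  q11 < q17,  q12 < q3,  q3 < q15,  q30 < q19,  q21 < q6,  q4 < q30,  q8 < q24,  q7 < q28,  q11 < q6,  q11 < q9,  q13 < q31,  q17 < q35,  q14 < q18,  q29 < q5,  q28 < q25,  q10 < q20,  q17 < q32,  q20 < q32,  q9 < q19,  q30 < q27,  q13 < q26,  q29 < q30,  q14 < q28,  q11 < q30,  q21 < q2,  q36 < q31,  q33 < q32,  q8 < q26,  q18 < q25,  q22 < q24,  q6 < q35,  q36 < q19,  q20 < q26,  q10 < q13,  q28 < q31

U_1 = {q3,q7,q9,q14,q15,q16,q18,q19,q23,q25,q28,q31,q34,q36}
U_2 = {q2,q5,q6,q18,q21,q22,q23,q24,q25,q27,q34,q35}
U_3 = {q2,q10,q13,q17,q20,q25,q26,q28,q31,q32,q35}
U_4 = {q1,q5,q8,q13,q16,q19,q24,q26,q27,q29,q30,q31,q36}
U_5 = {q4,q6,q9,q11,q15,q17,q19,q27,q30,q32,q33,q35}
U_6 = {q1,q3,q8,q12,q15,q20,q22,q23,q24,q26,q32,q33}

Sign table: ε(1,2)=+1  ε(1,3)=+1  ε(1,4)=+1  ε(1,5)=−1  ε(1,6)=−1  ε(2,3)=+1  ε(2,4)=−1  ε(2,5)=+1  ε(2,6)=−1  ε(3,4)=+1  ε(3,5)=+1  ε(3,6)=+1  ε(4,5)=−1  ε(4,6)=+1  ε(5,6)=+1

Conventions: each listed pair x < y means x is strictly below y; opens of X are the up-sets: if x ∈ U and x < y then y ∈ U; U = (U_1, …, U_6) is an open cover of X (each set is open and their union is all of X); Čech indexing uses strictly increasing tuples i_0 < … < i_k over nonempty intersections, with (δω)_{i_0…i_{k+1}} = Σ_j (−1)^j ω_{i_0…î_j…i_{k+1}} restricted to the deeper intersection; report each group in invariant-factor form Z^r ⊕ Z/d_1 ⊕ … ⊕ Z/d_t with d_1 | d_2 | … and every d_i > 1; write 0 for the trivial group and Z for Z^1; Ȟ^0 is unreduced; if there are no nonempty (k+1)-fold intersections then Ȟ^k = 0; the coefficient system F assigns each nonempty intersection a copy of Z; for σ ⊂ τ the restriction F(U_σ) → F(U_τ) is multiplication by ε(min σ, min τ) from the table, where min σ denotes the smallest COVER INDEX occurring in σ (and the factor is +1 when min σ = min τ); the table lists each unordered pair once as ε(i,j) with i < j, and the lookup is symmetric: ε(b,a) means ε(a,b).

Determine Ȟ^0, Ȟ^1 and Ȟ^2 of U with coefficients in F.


Ȟ^0 = 0,  Ȟ^1 = Z/2,  Ȟ^2 = Z

nonempty intersections:
  U12={q18,q23,q25,q34} U13={q25,q28,q31} U14={q16,q19,q31,q36} U15={q9,q15,q19} U16={q3,q15,q23} U23={q2,q25,q35} U24={q5,q24,q27} U25={q6,q27,q35} U26={q22,q23,q24} U34={q13,q26,q31} U35={q17,q32,q35} U36={q20,q26,q32} U45={q19,q27,q30} U46={q1,q8,q24,q26} U56={q15,q32,q33}
  U123={q25} U126={q23} U134={q31} U145={q19} U156={q15} U235={q35} U245={q27} U246={q24} U346={q26} U356={q32}
C dims 6,15,10; δ0: rk 6, SNF 1^5·2; δ1: rk 9, SNF 1^9
Ȟ^0: (6−6)−0=0 ⇒ 0
Ȟ^1: (15−9)−6=0 plus torsion [2] ⇒ Z/2
Ȟ^2: (10−0)−9=1 ⇒ Z


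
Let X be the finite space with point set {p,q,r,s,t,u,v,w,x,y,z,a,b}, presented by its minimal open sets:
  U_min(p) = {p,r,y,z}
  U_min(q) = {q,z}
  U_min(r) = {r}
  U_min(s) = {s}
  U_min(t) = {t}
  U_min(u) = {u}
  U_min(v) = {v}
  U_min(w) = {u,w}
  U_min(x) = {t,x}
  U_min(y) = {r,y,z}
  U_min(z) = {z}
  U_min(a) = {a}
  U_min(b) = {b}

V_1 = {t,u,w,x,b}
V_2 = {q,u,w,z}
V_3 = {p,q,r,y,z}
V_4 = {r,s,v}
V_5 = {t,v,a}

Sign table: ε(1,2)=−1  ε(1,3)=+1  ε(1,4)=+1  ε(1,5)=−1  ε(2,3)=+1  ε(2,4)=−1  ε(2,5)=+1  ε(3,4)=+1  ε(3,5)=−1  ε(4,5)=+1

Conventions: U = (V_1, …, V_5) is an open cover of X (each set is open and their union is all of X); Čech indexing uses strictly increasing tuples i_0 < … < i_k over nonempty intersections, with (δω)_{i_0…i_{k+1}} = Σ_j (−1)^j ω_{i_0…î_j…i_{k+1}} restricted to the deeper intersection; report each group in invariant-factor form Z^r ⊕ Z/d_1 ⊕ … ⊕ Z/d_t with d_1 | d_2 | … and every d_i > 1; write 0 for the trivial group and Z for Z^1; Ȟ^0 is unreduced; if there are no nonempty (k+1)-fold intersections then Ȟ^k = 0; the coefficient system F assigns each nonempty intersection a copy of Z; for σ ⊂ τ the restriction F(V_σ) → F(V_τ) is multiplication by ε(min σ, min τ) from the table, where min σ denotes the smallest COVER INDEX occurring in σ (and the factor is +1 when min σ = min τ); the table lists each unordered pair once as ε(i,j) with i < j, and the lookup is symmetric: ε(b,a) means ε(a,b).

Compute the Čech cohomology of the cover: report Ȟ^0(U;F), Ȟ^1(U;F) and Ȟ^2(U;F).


Ȟ^0(U;F) ≅ Z, Ȟ^1(U;F) ≅ Z and Ȟ^2(U;F) ≅ 0

intersection data:
  V12={u,w} V15={t} V23={q,z} V34={r} V45={v}
C dims 5,5; δ0: rk 4, SNF 1^4
Ȟ^0 = (5 − 4) − 0 = 1, so Ȟ^0 ≅ Z
Ȟ^1 = (5 − 0) − 4 = 1, so Ȟ^1 ≅ Z
Ȟ^2 = (0 − 0) − 0 = 0, so Ȟ^2 ≅ 0


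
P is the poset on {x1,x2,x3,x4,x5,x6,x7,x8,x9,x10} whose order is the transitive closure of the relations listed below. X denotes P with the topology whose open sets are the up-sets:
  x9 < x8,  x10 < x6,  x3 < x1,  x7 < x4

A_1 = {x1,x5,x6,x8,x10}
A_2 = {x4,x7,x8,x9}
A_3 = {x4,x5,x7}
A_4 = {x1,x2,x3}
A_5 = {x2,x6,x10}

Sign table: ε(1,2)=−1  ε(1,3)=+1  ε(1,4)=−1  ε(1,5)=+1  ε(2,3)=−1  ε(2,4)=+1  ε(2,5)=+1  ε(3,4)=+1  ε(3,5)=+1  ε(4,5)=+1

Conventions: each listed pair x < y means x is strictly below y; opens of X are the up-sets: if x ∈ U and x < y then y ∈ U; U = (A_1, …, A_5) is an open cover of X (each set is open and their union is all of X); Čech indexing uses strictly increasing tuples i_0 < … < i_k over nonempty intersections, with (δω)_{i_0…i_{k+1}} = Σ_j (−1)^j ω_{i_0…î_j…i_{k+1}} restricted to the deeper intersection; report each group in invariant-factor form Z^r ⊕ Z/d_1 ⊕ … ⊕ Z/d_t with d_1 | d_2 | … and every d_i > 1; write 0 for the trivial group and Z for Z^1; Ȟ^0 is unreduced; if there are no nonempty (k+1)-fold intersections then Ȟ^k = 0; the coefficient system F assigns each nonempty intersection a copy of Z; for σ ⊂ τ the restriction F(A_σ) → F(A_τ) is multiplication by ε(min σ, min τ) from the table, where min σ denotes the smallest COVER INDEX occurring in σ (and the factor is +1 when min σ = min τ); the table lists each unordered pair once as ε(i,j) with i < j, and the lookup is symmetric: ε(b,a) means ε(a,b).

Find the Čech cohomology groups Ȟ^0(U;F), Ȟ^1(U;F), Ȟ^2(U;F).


Ȟ^0 ≅ 0, Ȟ^1 ≅ Z ⊕ Z/2, Ȟ^2 ≅ 0

nerve of the cover:
  A12={x8} A13={x5} A14={x1} A15={x6,x10} A23={x4,x7} A45={x2}
C dims 5,6; δ0: rk 5, SNF 1^4·2
Ȟ^0 = (5 − 5) − 0 = 0, so Ȟ^0 ≅ 0
Ȟ^1 = (6 − 0) − 5 = 1 plus torsion [2], so Ȟ^1 ≅ Z ⊕ Z/2
Ȟ^2 = (0 − 0) − 0 = 0, so Ȟ^2 ≅ 0


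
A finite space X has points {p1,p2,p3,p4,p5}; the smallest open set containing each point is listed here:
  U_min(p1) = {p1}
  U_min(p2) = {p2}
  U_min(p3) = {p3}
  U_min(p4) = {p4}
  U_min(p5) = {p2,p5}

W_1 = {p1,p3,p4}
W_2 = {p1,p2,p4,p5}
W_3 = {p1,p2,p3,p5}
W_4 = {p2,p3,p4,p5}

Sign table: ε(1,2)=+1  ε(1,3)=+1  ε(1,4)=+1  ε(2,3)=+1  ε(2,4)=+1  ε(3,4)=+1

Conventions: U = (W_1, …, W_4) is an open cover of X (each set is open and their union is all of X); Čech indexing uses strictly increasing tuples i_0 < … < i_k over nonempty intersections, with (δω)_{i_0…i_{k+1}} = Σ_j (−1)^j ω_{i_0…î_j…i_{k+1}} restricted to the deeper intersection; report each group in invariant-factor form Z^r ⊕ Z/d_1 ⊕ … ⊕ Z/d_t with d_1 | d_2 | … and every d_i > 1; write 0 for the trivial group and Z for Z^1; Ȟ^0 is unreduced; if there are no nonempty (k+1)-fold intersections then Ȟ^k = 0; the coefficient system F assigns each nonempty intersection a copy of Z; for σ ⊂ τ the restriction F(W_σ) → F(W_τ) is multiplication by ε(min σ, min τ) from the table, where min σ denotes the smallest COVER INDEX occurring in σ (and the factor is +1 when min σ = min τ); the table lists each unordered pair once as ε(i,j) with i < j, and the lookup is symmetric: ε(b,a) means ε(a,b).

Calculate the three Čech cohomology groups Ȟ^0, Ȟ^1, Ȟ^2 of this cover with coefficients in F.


Ȟ^0 = Z, Ȟ^1 = 0, Ȟ^2 = Z

nonempty intersections:
  W12={p1,p4} W13={p1,p3} W14={p3,p4} W23={p1,p2,p5} W24={p2,p4,p5} W34={p2,p3,p5}
  W123={p1} W124={p4} W134={p3} W234={p2,p5}
C dims 4,6,4; δ0: rk 3, SNF 1^3; δ1: rk 3, SNF 1^3
Ȟ^0: (4−3)−0=1 ⇒ Z
Ȟ^1: (6−3)−3=0 ⇒ 0
Ȟ^2: (4−0)−3=1 ⇒ Z


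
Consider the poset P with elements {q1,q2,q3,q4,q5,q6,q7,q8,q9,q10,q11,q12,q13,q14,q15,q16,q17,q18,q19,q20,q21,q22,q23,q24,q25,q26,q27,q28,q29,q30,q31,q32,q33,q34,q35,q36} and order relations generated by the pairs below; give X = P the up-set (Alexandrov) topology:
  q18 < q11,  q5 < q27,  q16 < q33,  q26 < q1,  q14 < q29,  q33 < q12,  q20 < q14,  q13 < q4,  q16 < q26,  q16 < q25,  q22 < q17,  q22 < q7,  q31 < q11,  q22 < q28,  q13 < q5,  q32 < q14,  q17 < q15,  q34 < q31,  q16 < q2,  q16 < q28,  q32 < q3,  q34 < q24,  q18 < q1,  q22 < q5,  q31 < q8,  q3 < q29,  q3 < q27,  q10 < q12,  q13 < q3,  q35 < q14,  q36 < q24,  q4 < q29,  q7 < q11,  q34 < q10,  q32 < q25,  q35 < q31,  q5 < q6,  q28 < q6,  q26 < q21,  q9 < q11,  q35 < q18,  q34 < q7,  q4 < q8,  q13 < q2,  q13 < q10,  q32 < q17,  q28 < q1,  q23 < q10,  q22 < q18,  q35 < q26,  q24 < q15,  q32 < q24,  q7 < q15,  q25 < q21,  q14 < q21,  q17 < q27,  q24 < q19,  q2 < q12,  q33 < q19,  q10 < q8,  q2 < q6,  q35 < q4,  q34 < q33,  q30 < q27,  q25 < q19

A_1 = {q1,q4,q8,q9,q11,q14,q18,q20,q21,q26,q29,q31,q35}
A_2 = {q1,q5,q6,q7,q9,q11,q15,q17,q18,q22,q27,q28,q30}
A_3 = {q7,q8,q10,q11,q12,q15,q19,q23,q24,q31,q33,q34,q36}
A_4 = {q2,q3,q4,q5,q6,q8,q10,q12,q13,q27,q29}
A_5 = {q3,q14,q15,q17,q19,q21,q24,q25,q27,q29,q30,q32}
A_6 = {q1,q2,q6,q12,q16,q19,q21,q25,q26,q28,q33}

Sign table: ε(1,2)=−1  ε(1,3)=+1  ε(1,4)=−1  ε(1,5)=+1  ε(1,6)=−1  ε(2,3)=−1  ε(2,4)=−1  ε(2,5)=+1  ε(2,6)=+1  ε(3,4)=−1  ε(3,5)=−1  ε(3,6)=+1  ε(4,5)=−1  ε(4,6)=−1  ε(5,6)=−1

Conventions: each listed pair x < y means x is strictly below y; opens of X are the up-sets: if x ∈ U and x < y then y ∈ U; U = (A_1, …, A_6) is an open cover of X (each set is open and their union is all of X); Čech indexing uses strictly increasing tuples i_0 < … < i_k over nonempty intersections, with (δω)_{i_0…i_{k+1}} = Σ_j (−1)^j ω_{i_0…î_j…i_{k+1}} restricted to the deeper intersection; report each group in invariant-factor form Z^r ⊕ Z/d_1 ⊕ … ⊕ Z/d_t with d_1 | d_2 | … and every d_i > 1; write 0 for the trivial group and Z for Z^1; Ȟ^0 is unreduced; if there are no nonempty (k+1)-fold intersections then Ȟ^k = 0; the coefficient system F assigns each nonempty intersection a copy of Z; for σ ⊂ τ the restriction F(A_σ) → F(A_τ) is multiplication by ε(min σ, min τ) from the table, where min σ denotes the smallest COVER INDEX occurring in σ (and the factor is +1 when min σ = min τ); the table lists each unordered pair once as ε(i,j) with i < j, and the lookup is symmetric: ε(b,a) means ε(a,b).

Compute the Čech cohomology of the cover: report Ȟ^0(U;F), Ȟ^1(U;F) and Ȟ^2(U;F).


Ȟ^0 ≅ 0, Ȟ^1 ≅ Z/2, Ȟ^2 ≅ Z

nerve of the cover:
  A12={q1,q9,q11,q18} A13={q8,q11,q31} A14={q4,q8,q29} A15={q14,q21,q29} A16={q1,q21,q26} A23={q7,q11,q15} A24={q5,q6,q27} A25={q15,q17,q27,q30} A26={q1,q6,q28} A34={q8,q10,q12} A35={q15,q19,q24} A36={q12,q19,q33} A45={q3,q27,q29} A46={q2,q6,q12} A56={q19,q21,q25}
  A123={q11} A126={q1} A134={q8} A145={q29} A156={q21} A235={q15} A245={q27} A246={q6} A346={q12} A356={q19}
C dims 6,15,10; δ0: rk 6, SNF 1^5·2; δ1: rk 9, SNF 1^9
Ȟ^0 = (6 − 6) − 0 = 0, so Ȟ^0 ≅ 0
Ȟ^1 = (15 − 9) − 6 = 0 plus torsion [2], so Ȟ^1 ≅ Z/2
Ȟ^2 = (10 − 0) − 9 = 1, so Ȟ^2 ≅ Z


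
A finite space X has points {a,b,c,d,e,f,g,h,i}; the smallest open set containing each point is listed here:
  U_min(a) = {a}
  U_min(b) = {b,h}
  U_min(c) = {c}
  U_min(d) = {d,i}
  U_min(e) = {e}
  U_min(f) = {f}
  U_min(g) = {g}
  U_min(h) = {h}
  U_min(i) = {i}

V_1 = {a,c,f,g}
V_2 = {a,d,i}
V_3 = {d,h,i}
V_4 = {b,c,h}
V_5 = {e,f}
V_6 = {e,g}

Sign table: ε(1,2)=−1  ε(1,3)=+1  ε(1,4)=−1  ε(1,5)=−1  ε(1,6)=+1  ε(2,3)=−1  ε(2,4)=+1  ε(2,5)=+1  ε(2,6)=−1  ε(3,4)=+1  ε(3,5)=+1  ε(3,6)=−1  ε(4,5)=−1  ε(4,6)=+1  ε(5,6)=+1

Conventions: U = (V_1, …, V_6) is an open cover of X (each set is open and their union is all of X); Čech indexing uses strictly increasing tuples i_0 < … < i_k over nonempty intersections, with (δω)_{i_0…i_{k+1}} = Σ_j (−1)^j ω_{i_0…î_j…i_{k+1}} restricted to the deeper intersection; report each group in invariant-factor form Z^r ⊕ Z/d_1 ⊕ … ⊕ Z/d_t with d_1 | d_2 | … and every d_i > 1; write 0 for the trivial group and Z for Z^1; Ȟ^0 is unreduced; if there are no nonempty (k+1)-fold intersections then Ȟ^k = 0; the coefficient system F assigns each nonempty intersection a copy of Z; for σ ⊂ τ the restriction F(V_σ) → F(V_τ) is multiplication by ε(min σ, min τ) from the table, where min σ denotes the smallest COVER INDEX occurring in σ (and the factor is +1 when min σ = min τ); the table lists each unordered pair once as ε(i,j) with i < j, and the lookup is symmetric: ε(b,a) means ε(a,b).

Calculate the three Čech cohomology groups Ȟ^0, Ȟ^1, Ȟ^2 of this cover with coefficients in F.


nonempty intersections:
  V12={a} V14={c} V15={f} V16={g} V23={d,i} V34={h} V56={e}
C dims 6,7; δ0: rk 6, SNF 1^5·2
Ȟ^0: (6−6)−0=0 ⇒ 0
Ȟ^1: (7−0)−6=1 plus torsion [2] ⇒ Z ⊕ Z/2
Ȟ^2: (0−0)−0=0 ⇒ 0

Ȟ^0(U;F) ≅ 0; Ȟ^1(U;F) ≅ Z ⊕ Z/2; Ȟ^2(U;F) ≅ 0


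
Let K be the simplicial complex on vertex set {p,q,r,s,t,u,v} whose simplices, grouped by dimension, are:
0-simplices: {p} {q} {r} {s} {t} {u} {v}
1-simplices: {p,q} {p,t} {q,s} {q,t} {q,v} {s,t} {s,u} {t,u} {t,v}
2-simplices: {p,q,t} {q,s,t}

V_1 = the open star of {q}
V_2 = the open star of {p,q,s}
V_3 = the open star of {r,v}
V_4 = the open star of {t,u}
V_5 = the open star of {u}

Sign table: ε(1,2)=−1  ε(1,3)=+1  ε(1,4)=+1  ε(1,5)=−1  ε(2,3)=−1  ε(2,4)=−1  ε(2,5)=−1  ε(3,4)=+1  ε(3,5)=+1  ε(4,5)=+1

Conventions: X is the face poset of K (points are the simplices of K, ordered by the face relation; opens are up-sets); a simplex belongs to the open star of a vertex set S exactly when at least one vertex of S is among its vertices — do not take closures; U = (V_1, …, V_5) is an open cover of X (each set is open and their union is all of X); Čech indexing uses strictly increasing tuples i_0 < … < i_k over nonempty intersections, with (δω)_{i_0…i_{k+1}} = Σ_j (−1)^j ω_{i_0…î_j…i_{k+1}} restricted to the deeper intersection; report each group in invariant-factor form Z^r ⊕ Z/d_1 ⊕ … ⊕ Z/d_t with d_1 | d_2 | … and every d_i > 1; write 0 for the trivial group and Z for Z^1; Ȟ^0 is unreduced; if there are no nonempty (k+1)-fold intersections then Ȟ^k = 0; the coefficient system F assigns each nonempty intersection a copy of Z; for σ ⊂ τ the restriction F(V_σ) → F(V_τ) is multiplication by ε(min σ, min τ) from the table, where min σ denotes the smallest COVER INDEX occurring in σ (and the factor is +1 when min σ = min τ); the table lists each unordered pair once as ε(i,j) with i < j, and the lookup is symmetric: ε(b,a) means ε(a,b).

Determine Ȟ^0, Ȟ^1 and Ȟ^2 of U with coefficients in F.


nonempty intersections:
  V1={{q},{p,q},{q,s},{q,t},{q,v},{p,q,t},{q,s,t}} V2={{p},{q},{s},{p,q},{p,t},{q,s},{q,t},{q,v},{s,t},{s,u},{p,q,t},{q,s,t}} V3={{r},{v},{q,v},{t,v}} V4={{t},{u},{p,t},{q,t},{s,t},{s,u},{t,u},{t,v},{p,q,t},{q,s,t}} V5={{u},{s,u},{t,u}}
  V12={{q},{p,q},{q,s},{q,t},{q,v},{p,q,t},{q,s,t}} V13={{q,v}} V14={{q,t},{p,q,t},{q,s,t}} V23={{q,v}} V24={{p,t},{q,t},{s,t},{s,u},{p,q,t},{q,s,t}} V25={{s,u}} V34={{t,v}} V45={{u},{s,u},{t,u}}
  V123={{q,v}} V124={{q,t},{p,q,t},{q,s,t}} V245={{s,u}}
C dims 5,8,3; δ0: rk 4, SNF 1^4; δ1: rk 3, SNF 1^3
Ȟ^0: (5−4)−0=1 ⇒ Z
Ȟ^1: (8−3)−4=1 ⇒ Z
Ȟ^2: (3−0)−3=0 ⇒ 0

Ȟ^0 ≅ Z, Ȟ^1 ≅ Z, Ȟ^2 ≅ 0


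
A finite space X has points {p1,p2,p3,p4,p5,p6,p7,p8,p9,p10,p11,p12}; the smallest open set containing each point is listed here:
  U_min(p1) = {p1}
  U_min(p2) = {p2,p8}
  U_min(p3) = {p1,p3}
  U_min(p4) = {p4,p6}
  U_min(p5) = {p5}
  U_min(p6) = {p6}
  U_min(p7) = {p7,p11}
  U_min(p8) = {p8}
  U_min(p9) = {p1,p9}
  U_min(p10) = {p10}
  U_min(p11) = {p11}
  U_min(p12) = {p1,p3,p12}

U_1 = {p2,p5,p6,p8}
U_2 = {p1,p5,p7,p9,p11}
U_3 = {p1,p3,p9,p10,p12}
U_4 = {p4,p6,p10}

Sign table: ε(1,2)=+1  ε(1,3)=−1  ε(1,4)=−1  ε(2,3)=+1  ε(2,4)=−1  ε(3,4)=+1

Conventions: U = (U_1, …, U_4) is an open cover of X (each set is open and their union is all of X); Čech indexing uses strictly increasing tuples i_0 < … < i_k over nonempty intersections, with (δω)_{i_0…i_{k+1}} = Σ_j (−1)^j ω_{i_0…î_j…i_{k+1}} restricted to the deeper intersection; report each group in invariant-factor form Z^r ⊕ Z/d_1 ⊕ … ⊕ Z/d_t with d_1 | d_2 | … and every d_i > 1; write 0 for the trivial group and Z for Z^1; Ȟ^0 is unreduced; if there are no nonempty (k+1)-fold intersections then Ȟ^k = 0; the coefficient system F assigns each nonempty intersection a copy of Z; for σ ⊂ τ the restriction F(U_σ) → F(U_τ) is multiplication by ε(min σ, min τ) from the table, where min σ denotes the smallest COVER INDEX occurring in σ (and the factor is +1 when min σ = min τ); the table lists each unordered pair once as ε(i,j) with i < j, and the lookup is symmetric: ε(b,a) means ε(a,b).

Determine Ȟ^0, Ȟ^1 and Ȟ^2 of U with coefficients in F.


Ȟ^0 = 0, Ȟ^1 = Z/2, Ȟ^2 = 0

nonempty overlaps:
  U12={p5} U14={p6} U23={p1,p9} U34={p10}
C dims 4,4; δ0: rk 4, SNF 1^3·2
degree 0: 4−4−0 = 0 → Ȟ^0 ≅ 0
degree 1: 4−0−4 = 0 plus torsion [2] → Ȟ^1 ≅ Z/2
degree 2: 0−0−0 = 0 → Ȟ^2 ≅ 0


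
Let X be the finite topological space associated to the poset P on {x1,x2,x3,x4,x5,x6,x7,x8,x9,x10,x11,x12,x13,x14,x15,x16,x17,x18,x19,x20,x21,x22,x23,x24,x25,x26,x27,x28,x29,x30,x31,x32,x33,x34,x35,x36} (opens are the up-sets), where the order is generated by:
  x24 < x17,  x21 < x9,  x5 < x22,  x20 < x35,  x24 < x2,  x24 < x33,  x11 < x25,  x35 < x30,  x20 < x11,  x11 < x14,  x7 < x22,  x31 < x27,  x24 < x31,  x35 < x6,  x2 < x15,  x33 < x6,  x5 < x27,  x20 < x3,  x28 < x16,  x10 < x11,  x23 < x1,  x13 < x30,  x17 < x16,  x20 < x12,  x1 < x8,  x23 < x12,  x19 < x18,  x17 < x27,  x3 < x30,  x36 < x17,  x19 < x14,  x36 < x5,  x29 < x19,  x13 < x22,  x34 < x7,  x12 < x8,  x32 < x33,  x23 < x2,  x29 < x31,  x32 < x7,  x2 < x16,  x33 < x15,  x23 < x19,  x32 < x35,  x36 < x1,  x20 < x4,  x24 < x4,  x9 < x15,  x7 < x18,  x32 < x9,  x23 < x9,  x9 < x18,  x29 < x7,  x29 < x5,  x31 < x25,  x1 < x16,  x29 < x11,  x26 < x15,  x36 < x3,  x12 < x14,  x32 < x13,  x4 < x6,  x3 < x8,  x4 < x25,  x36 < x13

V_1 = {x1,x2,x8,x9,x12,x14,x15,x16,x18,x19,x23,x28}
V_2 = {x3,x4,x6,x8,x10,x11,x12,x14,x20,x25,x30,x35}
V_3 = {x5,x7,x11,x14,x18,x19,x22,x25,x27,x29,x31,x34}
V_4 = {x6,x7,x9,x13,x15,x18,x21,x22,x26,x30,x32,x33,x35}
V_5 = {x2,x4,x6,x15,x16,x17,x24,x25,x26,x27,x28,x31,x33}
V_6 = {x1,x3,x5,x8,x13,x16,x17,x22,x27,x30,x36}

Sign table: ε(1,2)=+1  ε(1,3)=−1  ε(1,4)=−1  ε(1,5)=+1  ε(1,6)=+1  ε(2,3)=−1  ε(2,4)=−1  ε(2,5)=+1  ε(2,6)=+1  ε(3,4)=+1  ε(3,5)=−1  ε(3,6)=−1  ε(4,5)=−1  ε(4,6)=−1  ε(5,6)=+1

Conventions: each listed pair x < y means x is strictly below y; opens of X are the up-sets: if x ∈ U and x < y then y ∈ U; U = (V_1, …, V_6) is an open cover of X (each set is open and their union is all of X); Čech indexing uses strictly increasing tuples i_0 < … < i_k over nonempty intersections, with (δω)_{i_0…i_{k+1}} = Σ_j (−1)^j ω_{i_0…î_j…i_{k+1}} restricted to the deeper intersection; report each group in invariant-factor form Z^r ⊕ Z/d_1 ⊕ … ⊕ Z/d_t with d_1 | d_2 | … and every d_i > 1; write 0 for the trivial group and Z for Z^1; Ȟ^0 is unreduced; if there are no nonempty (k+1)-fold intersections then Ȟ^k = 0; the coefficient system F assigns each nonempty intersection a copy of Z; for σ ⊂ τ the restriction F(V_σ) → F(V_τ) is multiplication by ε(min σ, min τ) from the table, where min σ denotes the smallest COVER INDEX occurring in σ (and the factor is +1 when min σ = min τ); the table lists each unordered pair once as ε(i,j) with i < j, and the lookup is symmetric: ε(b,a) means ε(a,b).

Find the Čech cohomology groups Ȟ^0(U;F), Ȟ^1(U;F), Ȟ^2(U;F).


nerve simplices:
  V12={x8,x12,x14} V13={x14,x18,x19} V14={x9,x15,x18} V15={x2,x15,x16,x28} V16={x1,x8,x16} V23={x11,x14,x25} V24={x6,x30,x35} V25={x4,x6,x25} V26={x3,x8,x30} V34={x7,x18,x22} V35={x25,x27,x31} V36={x5,x22,x27} V45={x6,x15,x26,x33} V46={x13,x22,x30} V56={x16,x17,x27}
  V123={x14} V126={x8} V134={x18} V145={x15} V156={x16} V235={x25} V245={x6} V246={x30} V346={x22} V356={x27}
C dims 6,15,10; δ0: rk 5, SNF 1^5; δ1: rk 10, SNF 1^9·2
degree 0: 6−5−0 = 1 → Ȟ^0 ≅ Z
degree 1: 15−10−5 = 0 → Ȟ^1 ≅ 0
degree 2: 10−0−10 = 0 plus torsion [2] → Ȟ^2 ≅ Z/2

Ȟ^0 = Z,  Ȟ^1 = 0,  Ȟ^2 = Z/2


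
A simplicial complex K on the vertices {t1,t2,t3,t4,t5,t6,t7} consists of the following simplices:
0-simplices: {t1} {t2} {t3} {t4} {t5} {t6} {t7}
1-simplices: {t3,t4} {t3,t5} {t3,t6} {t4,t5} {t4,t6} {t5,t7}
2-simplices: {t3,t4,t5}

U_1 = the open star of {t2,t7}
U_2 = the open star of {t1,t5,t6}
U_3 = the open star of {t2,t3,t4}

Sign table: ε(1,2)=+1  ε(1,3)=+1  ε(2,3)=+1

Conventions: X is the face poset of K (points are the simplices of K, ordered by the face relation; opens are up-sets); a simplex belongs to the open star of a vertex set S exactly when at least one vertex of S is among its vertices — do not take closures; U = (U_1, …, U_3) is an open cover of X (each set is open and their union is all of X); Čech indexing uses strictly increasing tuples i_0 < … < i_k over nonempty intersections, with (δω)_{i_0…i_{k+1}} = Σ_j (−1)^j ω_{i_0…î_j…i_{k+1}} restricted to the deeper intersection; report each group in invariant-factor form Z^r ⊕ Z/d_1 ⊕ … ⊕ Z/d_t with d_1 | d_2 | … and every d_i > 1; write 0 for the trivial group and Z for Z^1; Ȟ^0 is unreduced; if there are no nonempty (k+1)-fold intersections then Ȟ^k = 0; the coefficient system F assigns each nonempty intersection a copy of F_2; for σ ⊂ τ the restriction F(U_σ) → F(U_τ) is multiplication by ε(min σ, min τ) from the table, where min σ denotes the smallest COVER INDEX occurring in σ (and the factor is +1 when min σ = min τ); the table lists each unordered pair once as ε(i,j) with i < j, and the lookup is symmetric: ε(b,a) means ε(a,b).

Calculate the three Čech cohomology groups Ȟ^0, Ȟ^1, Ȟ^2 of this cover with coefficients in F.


nerve of the cover:
  U1={{t2},{t7},{t5,t7}} U2={{t1},{t5},{t6},{t3,t5},{t3,t6},{t4,t5},{t4,t6},{t5,t7},{t3,t4,t5}} U3={{t2},{t3},{t4},{t3,t4},{t3,t5},{t3,t6},{t4,t5},{t4,t6},{t3,t4,t5}}
  U12={{t5,t7}} U13={{t2}} U23={{t3,t5},{t3,t6},{t4,t5},{t4,t6},{t3,t4,t5}}
C dims 3,3; δ0: rk_F2 2
Ȟ^0 = (3 − 2) − 0 = 1, so Ȟ^0 ≅ Z/2
Ȟ^1 = (3 − 0) − 2 = 1, so Ȟ^1 ≅ Z/2
Ȟ^2 = (0 − 0) − 0 = 0, so Ȟ^2 ≅ 0

Ȟ^0 = Z/2, Ȟ^1 = Z/2, Ȟ^2 = 0


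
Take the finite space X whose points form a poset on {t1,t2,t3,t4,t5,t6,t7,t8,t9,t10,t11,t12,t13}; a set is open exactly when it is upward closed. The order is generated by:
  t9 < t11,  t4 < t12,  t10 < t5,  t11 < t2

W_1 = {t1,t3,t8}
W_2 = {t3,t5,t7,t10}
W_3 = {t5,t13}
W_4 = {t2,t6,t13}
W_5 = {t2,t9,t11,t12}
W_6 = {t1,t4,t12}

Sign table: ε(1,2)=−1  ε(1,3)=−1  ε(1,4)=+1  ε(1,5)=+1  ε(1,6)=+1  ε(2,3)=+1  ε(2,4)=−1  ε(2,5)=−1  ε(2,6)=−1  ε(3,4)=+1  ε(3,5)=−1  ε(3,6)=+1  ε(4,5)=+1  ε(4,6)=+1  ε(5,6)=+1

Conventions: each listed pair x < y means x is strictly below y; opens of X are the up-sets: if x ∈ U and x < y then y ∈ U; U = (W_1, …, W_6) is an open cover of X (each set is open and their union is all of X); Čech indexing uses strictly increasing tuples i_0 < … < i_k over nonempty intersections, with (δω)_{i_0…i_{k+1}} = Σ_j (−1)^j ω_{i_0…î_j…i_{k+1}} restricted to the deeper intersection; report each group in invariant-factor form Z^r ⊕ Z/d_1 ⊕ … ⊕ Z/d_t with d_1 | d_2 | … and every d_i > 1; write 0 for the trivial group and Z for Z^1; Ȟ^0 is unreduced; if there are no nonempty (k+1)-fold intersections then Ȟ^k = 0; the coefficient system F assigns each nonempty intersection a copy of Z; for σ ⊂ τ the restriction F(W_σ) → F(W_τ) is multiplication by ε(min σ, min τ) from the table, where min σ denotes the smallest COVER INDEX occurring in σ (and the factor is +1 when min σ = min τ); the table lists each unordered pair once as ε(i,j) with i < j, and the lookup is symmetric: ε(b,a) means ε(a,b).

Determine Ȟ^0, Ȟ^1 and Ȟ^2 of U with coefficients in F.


nonempty overlaps:
  W12={t3} W16={t1} W23={t5} W34={t13} W45={t2} W56={t12}
C dims 6,6; δ0: rk 6, SNF 1^5·2
degree 0: 6−6−0 = 0 → Ȟ^0 ≅ 0
degree 1: 6−0−6 = 0 plus torsion [2] → Ȟ^1 ≅ Z/2
degree 2: 0−0−0 = 0 → Ȟ^2 ≅ 0

Ȟ^0 ≅ 0; Ȟ^1 ≅ Z/2; Ȟ^2 ≅ 0


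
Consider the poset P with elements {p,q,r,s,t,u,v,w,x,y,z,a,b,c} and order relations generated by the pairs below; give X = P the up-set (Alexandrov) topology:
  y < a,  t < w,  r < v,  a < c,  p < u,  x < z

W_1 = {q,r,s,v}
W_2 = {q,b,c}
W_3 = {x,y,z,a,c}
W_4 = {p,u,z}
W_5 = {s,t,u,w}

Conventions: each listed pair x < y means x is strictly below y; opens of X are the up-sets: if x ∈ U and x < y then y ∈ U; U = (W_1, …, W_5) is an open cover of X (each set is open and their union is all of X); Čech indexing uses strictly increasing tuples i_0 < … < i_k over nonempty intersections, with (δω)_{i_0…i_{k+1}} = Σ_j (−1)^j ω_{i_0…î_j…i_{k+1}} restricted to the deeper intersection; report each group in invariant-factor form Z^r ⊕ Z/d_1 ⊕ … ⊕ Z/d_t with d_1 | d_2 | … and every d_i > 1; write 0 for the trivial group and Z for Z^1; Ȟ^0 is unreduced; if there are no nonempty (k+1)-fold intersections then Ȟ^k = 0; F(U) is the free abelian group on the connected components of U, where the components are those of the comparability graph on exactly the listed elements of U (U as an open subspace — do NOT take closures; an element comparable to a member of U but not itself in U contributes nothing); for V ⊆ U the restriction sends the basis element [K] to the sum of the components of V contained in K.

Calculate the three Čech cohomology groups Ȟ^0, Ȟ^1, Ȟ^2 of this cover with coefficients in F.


Ȟ^0 ≅ Z^8; Ȟ^1 ≅ 0; Ȟ^2 ≅ 0

nonempty intersections:
  W12={q} W15={s} W23={c} W34={z} W45={u}
components per intersection:
  W1: {q} {r,v} {s}
  W2: {q} {b} {c}
  W3: {x,z} {y,a,c}
  W4: {p,u} {z}
  W5: {s} {t,w} {u}
  W12: {q}
  W15: {s}
  W23: {c}
  W34: {z}
  W45: {u}
C dims 13,5; δ0: rk 5, SNF 1^5
Ȟ^0: (13−5)−0=8 ⇒ Z^8
Ȟ^1: (5−0)−5=0 ⇒ 0
Ȟ^2: (0−0)−0=0 ⇒ 0


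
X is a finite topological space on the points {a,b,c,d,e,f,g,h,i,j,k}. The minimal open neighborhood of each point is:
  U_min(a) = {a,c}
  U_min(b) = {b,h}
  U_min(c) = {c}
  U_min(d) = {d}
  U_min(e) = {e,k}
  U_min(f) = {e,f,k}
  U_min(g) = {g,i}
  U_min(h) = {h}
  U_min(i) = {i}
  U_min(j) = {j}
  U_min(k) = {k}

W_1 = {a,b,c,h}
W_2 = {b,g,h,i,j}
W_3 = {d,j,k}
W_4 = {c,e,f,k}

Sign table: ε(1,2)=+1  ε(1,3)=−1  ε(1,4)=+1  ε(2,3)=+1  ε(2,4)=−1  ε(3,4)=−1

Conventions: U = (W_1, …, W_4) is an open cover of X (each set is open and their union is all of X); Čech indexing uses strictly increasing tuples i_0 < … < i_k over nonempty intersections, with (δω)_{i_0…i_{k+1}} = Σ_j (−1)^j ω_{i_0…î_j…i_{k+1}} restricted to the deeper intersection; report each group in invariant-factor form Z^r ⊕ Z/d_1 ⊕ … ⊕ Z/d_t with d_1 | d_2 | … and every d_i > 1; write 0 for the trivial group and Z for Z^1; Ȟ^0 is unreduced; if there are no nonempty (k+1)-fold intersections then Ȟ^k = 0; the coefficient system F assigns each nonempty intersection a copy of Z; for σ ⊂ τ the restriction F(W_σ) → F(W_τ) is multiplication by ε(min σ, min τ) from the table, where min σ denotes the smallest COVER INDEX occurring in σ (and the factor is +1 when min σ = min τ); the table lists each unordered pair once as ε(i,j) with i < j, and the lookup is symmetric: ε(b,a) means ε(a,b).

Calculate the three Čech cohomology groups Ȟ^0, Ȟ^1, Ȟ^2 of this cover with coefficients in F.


nerve of the cover:
  W12={b,h} W14={c} W23={j} W34={k}
C dims 4,4; δ0: rk 4, SNF 1^3·2
Ȟ^0 = (4 − 4) − 0 = 0, so Ȟ^0 ≅ 0
Ȟ^1 = (4 − 0) − 4 = 0 plus torsion [2], so Ȟ^1 ≅ Z/2
Ȟ^2 = (0 − 0) − 0 = 0, so Ȟ^2 ≅ 0

Ȟ^0(U;F) ≅ 0, Ȟ^1(U;F) ≅ Z/2 and Ȟ^2(U;F) ≅ 0


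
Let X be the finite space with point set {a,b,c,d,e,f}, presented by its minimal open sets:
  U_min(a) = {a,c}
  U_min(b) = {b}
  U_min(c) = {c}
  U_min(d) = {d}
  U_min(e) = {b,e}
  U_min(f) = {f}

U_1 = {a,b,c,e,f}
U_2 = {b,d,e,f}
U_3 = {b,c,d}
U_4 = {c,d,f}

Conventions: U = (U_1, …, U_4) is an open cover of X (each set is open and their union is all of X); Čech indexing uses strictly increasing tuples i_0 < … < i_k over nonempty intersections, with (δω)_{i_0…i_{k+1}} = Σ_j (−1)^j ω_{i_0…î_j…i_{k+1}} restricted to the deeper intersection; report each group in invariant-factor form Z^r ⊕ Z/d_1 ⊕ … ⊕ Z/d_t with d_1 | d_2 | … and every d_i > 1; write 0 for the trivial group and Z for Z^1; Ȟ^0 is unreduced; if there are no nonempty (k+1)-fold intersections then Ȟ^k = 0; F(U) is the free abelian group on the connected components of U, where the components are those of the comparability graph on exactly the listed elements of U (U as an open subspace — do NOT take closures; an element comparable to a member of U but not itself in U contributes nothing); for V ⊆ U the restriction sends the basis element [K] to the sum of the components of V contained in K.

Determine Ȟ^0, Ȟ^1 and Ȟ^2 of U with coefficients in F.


nonempty intersections:
  U12={b,e,f} U13={b,c} U14={c,f} U23={b,d} U24={d,f} U34={c,d}
  U123={b} U124={f} U134={c} U234={d}
components per intersection:
  U1: {a,c} {b,e} {f}
  U2: {b,e} {d} {f}
  U3: {b} {c} {d}
  U4: {c} {d} {f}
  U12: {b,e} {f}
  U13: {b} {c}
  U14: {c} {f}
  U23: {b} {d}
  U24: {d} {f}
  U34: {c} {d}
  U123: {b}
  U124: {f}
  U134: {c}
  U234: {d}
C dims 12,12,4; δ0: rk 8, SNF 1^8; δ1: rk 4, SNF 1^4
Ȟ^0: (12−8)−0=4 ⇒ Z^4
Ȟ^1: (12−4)−8=0 ⇒ 0
Ȟ^2: (4−0)−4=0 ⇒ 0

Ȟ^0 ≅ Z^4, Ȟ^1 ≅ 0, Ȟ^2 ≅ 0


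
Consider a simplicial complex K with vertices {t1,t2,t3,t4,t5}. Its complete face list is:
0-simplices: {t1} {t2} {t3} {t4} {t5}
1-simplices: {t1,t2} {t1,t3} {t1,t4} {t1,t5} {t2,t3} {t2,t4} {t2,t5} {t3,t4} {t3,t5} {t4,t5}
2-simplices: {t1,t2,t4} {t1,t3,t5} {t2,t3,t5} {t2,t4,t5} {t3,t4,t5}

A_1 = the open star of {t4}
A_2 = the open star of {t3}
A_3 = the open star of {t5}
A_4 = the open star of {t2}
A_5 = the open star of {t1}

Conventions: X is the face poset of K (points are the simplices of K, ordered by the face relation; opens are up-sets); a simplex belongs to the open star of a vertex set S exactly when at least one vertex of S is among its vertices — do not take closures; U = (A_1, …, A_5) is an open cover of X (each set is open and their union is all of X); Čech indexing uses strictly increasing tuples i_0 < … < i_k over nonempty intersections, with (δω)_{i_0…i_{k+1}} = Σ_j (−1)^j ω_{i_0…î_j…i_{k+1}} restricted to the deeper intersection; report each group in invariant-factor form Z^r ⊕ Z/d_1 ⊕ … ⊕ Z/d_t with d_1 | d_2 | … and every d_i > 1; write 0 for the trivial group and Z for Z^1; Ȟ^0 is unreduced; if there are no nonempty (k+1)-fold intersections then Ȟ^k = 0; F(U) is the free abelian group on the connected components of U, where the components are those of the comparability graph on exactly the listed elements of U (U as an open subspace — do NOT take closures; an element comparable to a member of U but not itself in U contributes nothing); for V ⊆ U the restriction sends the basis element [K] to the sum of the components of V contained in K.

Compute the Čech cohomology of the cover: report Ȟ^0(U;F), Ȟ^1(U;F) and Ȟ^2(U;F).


nerve simplices:
  A1={{t4},{t1,t4},{t2,t4},{t3,t4},{t4,t5},{t1,t2,t4},{t2,t4,t5},{t3,t4,t5}} A2={{t3},{t1,t3},{t2,t3},{t3,t4},{t3,t5},{t1,t3,t5},{t2,t3,t5},{t3,t4,t5}} A3={{t5},{t1,t5},{t2,t5},{t3,t5},{t4,t5},{t1,t3,t5},{t2,t3,t5},{t2,t4,t5},{t3,t4,t5}} A4={{t2},{t1,t2},{t2,t3},{t2,t4},{t2,t5},{t1,t2,t4},{t2,t3,t5},{t2,t4,t5}} A5={{t1},{t1,t2},{t1,t3},{t1,t4},{t1,t5},{t1,t2,t4},{t1,t3,t5}}
  A12={{t3,t4},{t3,t4,t5}} A13={{t4,t5},{t2,t4,t5},{t3,t4,t5}} A14={{t2,t4},{t1,t2,t4},{t2,t4,t5}} A15={{t1,t4},{t1,t2,t4}} A23={{t3,t5},{t1,t3,t5},{t2,t3,t5},{t3,t4,t5}} A24={{t2,t3},{t2,t3,t5}} A25={{t1,t3},{t1,t3,t5}} A34={{t2,t5},{t2,t3,t5},{t2,t4,t5}} A35={{t1,t5},{t1,t3,t5}} A45={{t1,t2},{t1,t2,t4}}
  A123={{t3,t4,t5}} A134={{t2,t4,t5}} A145={{t1,t2,t4}} A234={{t2,t3,t5}} A235={{t1,t3,t5}}
components per intersection:
  A1: {{t4},{t1,t4},{t2,t4},{t3,t4},{t4,t5},{t1,t2,t4},{t2,t4,t5},{t3,t4,t5}}
  A2: {{t3},{t1,t3},{t2,t3},{t3,t4},{t3,t5},{t1,t3,t5},{t2,t3,t5},{t3,t4,t5}}
  A3: {{t5},{t1,t5},{t2,t5},{t3,t5},{t4,t5},{t1,t3,t5},{t2,t3,t5},{t2,t4,t5},{t3,t4,t5}}
  A4: {{t2},{t1,t2},{t2,t3},{t2,t4},{t2,t5},{t1,t2,t4},{t2,t3,t5},{t2,t4,t5}}
  A5: {{t1},{t1,t2},{t1,t3},{t1,t4},{t1,t5},{t1,t2,t4},{t1,t3,t5}}
  A12: {{t3,t4},{t3,t4,t5}}
  A13: {{t4,t5},{t2,t4,t5},{t3,t4,t5}}
  A14: {{t2,t4},{t1,t2,t4},{t2,t4,t5}}
  A15: {{t1,t4},{t1,t2,t4}}
  A23: {{t3,t5},{t1,t3,t5},{t2,t3,t5},{t3,t4,t5}}
  A24: {{t2,t3},{t2,t3,t5}}
  A25: {{t1,t3},{t1,t3,t5}}
  A34: {{t2,t5},{t2,t3,t5},{t2,t4,t5}}
  A35: {{t1,t5},{t1,t3,t5}}
  A45: {{t1,t2},{t1,t2,t4}}
  A123: {{t3,t4,t5}}
  A134: {{t2,t4,t5}}
  A145: {{t1,t2,t4}}
  A234: {{t2,t3,t5}}
  A235: {{t1,t3,t5}}
C dims 5,10,5; δ0: rk 4, SNF 1^4; δ1: rk 5, SNF 1^5
degree 0: 5−4−0 = 1 → Ȟ^0 ≅ Z
degree 1: 10−5−4 = 1 → Ȟ^1 ≅ Z
degree 2: 5−0−5 = 0 → Ȟ^2 ≅ 0

Ȟ^0 ≅ Z, Ȟ^1 ≅ Z, Ȟ^2 ≅ 0
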